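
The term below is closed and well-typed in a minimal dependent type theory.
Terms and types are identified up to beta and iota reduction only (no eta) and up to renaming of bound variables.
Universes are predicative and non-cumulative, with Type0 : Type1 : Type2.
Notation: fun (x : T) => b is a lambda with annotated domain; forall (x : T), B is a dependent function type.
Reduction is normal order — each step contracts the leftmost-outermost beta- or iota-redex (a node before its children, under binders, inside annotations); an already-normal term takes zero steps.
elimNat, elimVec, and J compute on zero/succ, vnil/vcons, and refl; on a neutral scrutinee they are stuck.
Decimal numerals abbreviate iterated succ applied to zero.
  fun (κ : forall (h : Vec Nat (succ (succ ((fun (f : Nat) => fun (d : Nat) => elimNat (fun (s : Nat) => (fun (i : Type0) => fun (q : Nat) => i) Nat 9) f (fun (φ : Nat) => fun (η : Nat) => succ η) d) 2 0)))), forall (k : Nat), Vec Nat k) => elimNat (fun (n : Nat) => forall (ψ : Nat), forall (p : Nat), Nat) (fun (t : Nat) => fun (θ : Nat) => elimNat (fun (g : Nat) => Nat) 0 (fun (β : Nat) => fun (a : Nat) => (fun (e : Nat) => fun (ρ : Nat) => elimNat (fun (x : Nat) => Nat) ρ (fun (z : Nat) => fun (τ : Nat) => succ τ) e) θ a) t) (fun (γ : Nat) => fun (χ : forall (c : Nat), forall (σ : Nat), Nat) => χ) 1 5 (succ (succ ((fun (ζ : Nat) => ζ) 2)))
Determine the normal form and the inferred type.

resulting normal form:
  fun (κ : forall (h : Vec Nat 4), forall (f : Nat), Vec Nat f) => 20
inferred type:
  forall (κ : forall (h : Vec Nat 4), forall (f : Nat), Vec Nat f), Nat
observation: normalization takes exactly 105 steps under the normal-order strategy.


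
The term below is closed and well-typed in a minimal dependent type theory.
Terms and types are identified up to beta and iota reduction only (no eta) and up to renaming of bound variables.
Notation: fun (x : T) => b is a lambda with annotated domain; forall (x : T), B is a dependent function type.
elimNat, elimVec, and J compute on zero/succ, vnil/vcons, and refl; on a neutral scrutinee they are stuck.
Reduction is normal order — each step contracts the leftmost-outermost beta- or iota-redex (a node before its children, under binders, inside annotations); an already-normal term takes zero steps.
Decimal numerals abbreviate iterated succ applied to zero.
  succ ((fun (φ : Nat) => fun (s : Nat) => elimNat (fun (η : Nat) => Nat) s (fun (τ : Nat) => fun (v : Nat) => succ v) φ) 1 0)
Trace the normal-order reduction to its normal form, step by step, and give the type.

normal-order reduction sequence:
  succ ((fun (φ : Nat) => fun (s : Nat) => elimNat (fun (η : Nat) => Nat) s (fun (τ : Nat) => fun (v : Nat) => succ v) φ) 1 0)
  ~> succ ((fun (φ : Nat) => elimNat (fun (s : Nat) => Nat) φ (fun (η : Nat) => fun (τ : Nat) => succ τ) 1) 0)
  ~> succ (elimNat (fun (φ : Nat) => Nat) 0 (fun (s : Nat) => fun (η : Nat) => succ η) 1)
  ~> succ ((fun (φ : Nat) => fun (s : Nat) => succ s) 0 (elimNat (fun (η : Nat) => Nat) 0 (fun (τ : Nat) => fun (v : Nat) => succ v) 0))
  ~> succ ((fun (φ : Nat) => succ φ) (elimNat (fun (s : Nat) => Nat) 0 (fun (η : Nat) => fun (τ : Nat) => succ τ) 0))
  ~> succ (succ (elimNat (fun (φ : Nat) => Nat) 0 (fun (s : Nat) => fun (η : Nat) => succ η) 0))
  ~> 2
type:
  Nat


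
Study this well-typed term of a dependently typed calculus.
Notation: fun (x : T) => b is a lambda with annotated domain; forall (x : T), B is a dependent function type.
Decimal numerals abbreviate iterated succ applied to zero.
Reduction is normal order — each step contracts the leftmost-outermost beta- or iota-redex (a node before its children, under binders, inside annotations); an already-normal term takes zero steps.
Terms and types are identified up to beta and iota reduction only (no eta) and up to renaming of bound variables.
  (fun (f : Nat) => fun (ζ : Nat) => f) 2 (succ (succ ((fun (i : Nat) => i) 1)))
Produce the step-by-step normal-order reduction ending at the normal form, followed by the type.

normal-order reduction sequence:
  (fun (f : Nat) => fun (ζ : Nat) => f) 2 (succ (succ ((fun (i : Nat) => i) 1)))
  ~> (fun (f : Nat) => 2) (succ (succ ((fun (ζ : Nat) => ζ) 1)))
  ~> 2
the term's type:
  Nat


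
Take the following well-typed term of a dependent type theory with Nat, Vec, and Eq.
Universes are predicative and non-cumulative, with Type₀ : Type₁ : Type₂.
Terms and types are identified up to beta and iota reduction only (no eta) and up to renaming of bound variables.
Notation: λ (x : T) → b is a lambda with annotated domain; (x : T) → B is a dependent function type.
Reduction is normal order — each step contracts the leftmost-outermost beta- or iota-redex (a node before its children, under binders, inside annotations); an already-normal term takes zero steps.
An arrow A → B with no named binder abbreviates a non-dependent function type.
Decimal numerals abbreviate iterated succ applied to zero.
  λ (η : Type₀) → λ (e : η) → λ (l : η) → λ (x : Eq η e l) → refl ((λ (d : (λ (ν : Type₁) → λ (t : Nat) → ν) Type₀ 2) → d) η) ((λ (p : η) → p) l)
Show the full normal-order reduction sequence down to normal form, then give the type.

reduction (normal order):
  λ (η : Type₀) → λ (e : η) → λ (l : η) → λ (x : Eq η e l) → refl ((λ (d : (λ (ν : Type₁) → λ (t : Nat) → ν) Type₀ 2) → d) η) ((λ (p : η) → p) l)
  ~> λ (η : Type₀) → λ (e : η) → λ (l : η) → λ (x : Eq η e l) → refl η ((λ (d : η) → d) l)
  ~> λ (η : Type₀) → λ (e : η) → λ (l : η) → λ (x : Eq η e l) → refl η l
the term's type:
  (η : Type₀) → (e : η) → (l : η) → Eq η e l → Eq η l l


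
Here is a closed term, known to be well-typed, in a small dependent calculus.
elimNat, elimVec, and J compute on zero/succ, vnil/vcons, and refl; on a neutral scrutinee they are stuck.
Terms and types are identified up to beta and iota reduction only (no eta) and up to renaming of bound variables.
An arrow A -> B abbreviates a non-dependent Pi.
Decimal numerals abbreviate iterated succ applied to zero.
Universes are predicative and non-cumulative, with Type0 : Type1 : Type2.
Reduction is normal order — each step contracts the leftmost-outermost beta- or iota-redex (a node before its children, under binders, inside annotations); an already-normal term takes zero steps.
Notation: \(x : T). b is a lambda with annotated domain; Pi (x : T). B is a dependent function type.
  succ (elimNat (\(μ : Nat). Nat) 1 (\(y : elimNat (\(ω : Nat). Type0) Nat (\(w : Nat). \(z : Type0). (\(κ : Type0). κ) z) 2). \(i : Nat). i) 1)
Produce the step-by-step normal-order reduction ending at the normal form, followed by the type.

normal-order reduction sequence:
  succ (elimNat (\(μ : Nat). Nat) 1 (\(y : elimNat (\(ω : Nat). Type0) Nat (\(w : Nat). \(z : Type0). (\(κ : Type0). κ) z) 2). \(i : Nat). i) 1)
  ~> succ ((\(μ : elimNat (\(y : Nat). Type0) Nat (\(ω : Nat). \(w : Type0). (\(z : Type0). z) w) 2). \(κ : Nat). κ) 0 (elimNat (\(i : Nat). Nat) 1 (\(τ : elimNat (\(d : Nat). Type0) Nat (\(e : Nat). \(σ : Type0). (\(k : Type0). k) σ) 2). \(θ : Nat). θ) 0))
  ~> succ ((\(μ : Nat). μ) (elimNat (\(y : Nat). Nat) 1 (\(ω : elimNat (\(w : Nat). Type0) Nat (\(z : Nat). \(κ : Type0). (\(i : Type0). i) κ) 2). \(τ : Nat). τ) 0))
  ~> succ (elimNat (\(μ : Nat). Nat) 1 (\(y : elimNat (\(ω : Nat). Type0) Nat (\(w : Nat). \(z : Type0). (\(κ : Type0). κ) z) 2). \(i : Nat). i) 0)
  ~> 2
the term's type:
  Nat


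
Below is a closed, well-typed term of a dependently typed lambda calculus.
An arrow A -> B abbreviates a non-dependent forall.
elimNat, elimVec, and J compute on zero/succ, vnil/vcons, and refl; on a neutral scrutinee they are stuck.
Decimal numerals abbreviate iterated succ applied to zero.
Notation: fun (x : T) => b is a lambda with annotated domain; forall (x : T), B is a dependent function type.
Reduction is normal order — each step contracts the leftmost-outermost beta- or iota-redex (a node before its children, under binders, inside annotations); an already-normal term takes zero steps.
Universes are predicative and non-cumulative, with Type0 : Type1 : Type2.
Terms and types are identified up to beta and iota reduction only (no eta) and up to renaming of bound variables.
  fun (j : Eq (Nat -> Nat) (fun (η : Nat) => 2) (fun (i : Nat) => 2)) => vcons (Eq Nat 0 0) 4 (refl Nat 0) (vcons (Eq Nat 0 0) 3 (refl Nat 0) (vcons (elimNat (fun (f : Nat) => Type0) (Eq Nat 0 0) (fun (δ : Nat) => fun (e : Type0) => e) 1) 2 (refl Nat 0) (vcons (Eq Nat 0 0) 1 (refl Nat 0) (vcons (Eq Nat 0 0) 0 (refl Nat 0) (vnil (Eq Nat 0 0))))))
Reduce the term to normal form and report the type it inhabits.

reduced normal form:
  fun (j : Eq (Nat -> Nat) (fun (η : Nat) => 2) (fun (i : Nat) => 2)) => vcons (Eq Nat 0 0) 4 (refl Nat 0) (vcons (Eq Nat 0 0) 3 (refl Nat 0) (vcons (Eq Nat 0 0) 2 (refl Nat 0) (vcons (Eq Nat 0 0) 1 (refl Nat 0) (vcons (Eq Nat 0 0) 0 (refl Nat 0) (vnil (Eq Nat 0 0))))))
the term's type:
  Eq (Nat -> Nat) (fun (j : Nat) => 2) (fun (η : Nat) => 2) -> Vec (Eq Nat 0 0) 5


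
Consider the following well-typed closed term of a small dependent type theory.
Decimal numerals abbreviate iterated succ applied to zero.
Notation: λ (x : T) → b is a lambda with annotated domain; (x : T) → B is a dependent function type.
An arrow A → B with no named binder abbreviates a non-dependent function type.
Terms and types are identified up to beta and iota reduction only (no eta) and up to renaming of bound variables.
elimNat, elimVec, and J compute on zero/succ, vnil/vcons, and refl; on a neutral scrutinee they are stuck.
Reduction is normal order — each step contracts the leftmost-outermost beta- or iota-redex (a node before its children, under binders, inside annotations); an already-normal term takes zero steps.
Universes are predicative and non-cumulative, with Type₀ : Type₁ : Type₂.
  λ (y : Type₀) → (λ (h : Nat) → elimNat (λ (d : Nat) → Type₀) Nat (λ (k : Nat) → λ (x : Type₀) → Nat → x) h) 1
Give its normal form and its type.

normal form:
  λ (y : Type₀) → Nat → Nat
inferred type:
  Type₀ → Type₀
observation: the leftmost-outermost redex is a beta-redex, and normalization takes 5 steps.


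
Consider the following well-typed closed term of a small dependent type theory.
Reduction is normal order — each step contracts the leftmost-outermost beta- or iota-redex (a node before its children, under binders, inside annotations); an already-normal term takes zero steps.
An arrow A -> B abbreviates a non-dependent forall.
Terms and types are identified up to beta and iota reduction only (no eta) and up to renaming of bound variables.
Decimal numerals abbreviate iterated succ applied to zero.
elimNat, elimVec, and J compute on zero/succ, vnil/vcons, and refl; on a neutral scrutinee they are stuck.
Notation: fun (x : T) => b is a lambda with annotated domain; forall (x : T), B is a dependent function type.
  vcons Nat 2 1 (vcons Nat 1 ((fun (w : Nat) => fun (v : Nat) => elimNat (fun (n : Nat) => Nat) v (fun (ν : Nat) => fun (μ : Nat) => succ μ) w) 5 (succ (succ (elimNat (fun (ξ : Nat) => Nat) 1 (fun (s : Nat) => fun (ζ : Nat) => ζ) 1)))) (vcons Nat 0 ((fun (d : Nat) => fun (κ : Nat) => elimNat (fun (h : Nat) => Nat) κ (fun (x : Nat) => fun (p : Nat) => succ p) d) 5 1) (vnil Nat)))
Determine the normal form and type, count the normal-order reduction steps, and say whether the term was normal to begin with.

resulting normal form:
  vcons Nat 2 1 (vcons Nat 1 8 (vcons Nat 0 6 (vnil Nat)))
type:
  Vec Nat 3
normal-order step count: 40
started in normal form: no
first redex: a beta-redex


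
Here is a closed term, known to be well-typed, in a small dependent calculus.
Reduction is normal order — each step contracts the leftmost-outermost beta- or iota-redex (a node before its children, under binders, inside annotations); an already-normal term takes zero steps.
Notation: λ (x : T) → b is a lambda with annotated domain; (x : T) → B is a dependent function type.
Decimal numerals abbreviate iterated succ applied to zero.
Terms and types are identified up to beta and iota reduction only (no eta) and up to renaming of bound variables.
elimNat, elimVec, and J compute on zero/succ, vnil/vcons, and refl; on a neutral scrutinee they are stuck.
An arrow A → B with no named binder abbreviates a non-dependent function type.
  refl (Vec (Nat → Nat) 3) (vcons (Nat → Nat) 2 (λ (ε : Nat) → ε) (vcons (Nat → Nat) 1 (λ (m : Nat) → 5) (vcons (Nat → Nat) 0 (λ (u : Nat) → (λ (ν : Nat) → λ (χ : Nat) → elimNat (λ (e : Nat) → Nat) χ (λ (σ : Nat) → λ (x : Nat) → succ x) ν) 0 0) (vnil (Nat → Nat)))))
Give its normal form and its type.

normal form:
  refl (Vec (Nat → Nat) 3) (vcons (Nat → Nat) 2 (λ (ε : Nat) → ε) (vcons (Nat → Nat) 1 (λ (m : Nat) → 5) (vcons (Nat → Nat) 0 (λ (u : Nat) → 0) (vnil (Nat → Nat)))))
the term's type:
  Eq (Vec (Nat → Nat) 3) (vcons (Nat → Nat) 2 (λ (ε : Nat) → ε) (vcons (Nat → Nat) 1 (λ (m : Nat) → 5) (vcons (Nat → Nat) 0 (λ (u : Nat) → 0) (vnil (Nat → Nat))))) (vcons (Nat → Nat) 2 (λ (ν : Nat) → ν) (vcons (Nat → Nat) 1 (λ (χ : Nat) → 5) (vcons (Nat → Nat) 0 (λ (e : Nat) → 0) (vnil (Nat → Nat)))))
observation: normalization takes exactly 3 steps under the normal-order strategy.


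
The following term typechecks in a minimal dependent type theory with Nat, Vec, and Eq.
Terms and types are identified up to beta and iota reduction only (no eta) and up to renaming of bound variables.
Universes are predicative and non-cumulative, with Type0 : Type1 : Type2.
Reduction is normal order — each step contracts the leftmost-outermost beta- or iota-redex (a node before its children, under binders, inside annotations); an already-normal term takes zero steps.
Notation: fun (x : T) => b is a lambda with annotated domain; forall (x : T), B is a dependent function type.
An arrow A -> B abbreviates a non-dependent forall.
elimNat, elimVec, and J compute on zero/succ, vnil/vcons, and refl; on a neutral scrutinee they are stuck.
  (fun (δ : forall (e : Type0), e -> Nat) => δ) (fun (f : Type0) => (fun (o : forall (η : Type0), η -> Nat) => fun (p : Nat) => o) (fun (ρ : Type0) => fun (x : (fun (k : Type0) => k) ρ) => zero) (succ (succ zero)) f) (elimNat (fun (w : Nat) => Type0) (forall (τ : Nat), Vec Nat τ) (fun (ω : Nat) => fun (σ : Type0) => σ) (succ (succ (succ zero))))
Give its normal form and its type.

resulting normal form:
  fun (δ : forall (e : Nat), Vec Nat e) => zero
inferred type:
  (forall (δ : Nat), Vec Nat δ) -> Nat


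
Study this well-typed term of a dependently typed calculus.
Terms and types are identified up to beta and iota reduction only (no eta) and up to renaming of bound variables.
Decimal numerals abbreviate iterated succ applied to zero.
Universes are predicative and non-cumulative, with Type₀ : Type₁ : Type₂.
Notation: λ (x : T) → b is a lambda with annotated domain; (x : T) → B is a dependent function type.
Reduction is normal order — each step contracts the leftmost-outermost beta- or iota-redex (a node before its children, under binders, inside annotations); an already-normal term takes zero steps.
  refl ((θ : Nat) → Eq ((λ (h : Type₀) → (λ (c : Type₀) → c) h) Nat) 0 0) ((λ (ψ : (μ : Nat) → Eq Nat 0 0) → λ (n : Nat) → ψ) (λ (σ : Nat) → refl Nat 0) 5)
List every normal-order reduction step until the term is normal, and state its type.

normal-order reduction:
  refl ((θ : Nat) → Eq ((λ (h : Type₀) → (λ (c : Type₀) → c) h) Nat) 0 0) ((λ (ψ : (μ : Nat) → Eq Nat 0 0) → λ (n : Nat) → ψ) (λ (σ : Nat) → refl Nat 0) 5)
  ~> refl ((θ : Nat) → Eq ((λ (h : Type₀) → h) Nat) 0 0) ((λ (c : (ψ : Nat) → Eq Nat 0 0) → λ (μ : Nat) → c) (λ (n : Nat) → refl Nat 0) 5)
  ~> refl ((θ : Nat) → Eq Nat 0 0) ((λ (h : (c : Nat) → Eq Nat 0 0) → λ (ψ : Nat) → h) (λ (μ : Nat) → refl Nat 0) 5)
  ~> refl ((θ : Nat) → Eq Nat 0 0) ((λ (h : Nat) → λ (c : Nat) → refl Nat 0) 5)
  ~> refl ((θ : Nat) → Eq Nat 0 0) (λ (h : Nat) → refl Nat 0)
type:
  Eq ((θ : Nat) → Eq Nat 0 0) (λ (h : Nat) → refl Nat 0) (λ (c : Nat) → refl Nat 0)


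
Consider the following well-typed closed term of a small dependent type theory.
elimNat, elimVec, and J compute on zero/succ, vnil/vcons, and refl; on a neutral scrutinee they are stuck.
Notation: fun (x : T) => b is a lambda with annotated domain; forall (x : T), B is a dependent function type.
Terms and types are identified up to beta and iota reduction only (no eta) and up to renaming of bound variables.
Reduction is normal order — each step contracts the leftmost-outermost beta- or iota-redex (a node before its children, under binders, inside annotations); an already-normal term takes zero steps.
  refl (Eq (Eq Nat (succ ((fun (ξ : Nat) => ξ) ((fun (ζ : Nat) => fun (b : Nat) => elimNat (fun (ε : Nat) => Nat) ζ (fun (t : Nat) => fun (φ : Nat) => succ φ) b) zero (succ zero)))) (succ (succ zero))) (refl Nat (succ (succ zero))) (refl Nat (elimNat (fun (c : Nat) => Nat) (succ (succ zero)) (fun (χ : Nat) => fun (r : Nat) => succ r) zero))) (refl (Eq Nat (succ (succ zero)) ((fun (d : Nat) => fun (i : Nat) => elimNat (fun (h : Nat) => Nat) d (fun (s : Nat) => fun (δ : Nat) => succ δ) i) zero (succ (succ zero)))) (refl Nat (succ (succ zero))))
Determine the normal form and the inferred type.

resulting normal form:
  refl (Eq (Eq Nat (succ (succ zero)) (succ (succ zero))) (refl Nat (succ (succ zero))) (refl Nat (succ (succ zero)))) (refl (Eq Nat (succ (succ zero)) (succ (succ zero))) (refl Nat (succ (succ zero))))
inferred type:
  Eq (Eq (Eq Nat (succ (succ zero)) (succ (succ zero))) (refl Nat (succ (succ zero))) (refl Nat (succ (succ zero)))) (refl (Eq Nat (succ (succ zero)) (succ (succ zero))) (refl Nat (succ (succ zero)))) (refl (Eq Nat (succ (succ zero)) (succ (succ zero))) (refl Nat (succ (succ zero))))


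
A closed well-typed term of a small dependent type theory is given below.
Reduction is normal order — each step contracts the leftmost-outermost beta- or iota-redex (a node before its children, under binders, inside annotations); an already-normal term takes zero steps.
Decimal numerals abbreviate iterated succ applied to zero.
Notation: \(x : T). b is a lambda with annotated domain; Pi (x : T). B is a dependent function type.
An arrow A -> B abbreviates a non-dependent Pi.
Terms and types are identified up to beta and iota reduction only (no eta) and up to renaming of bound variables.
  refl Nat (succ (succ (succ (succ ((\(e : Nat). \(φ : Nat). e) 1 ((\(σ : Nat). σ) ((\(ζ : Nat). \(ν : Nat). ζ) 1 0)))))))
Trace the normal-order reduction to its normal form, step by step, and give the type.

normal-order reduction sequence:
  refl Nat (succ (succ (succ (succ ((\(e : Nat). \(φ : Nat). e) 1 ((\(σ : Nat). σ) ((\(ζ : Nat). \(ν : Nat). ζ) 1 0)))))))
  ~> refl Nat (succ (succ (succ (succ ((\(e : Nat). 1) ((\(φ : Nat). φ) ((\(σ : Nat). \(ζ : Nat). σ) 1 0)))))))
  ~> refl Nat 5
type:
  Eq Nat 5 5


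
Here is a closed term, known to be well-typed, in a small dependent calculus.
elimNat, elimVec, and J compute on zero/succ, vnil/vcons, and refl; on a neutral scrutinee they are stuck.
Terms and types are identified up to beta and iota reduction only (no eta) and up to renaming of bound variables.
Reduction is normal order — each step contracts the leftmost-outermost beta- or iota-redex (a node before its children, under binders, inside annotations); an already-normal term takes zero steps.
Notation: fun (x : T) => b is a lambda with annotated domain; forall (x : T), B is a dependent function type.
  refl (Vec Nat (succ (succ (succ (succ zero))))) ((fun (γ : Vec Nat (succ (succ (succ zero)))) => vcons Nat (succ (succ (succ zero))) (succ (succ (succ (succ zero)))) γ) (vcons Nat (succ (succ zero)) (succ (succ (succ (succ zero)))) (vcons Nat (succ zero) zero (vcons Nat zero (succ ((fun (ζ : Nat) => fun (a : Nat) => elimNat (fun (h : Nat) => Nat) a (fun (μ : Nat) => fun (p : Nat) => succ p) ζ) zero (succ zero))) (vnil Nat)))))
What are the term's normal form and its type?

resulting normal form:
  refl (Vec Nat (succ (succ (succ (succ zero))))) (vcons Nat (succ (succ (succ zero))) (succ (succ (succ (succ zero)))) (vcons Nat (succ (succ zero)) (succ (succ (succ (succ zero)))) (vcons Nat (succ zero) zero (vcons Nat zero (succ (succ zero)) (vnil Nat)))))
the term's type:
  Eq (Vec Nat (succ (succ (succ (succ zero))))) (vcons Nat (succ (succ (succ zero))) (succ (succ (succ (succ zero)))) (vcons Nat (succ (succ zero)) (succ (succ (succ (succ zero)))) (vcons Nat (succ zero) zero (vcons Nat zero (succ (succ zero)) (vnil Nat))))) (vcons Nat (succ (succ (succ zero))) (succ (succ (succ (succ zero)))) (vcons Nat (succ (succ zero)) (succ (succ (succ (succ zero)))) (vcons Nat (succ zero) zero (vcons Nat zero (succ (succ zero)) (vnil Nat)))))
observation: normalization takes exactly 4 steps under the normal-order strategy.


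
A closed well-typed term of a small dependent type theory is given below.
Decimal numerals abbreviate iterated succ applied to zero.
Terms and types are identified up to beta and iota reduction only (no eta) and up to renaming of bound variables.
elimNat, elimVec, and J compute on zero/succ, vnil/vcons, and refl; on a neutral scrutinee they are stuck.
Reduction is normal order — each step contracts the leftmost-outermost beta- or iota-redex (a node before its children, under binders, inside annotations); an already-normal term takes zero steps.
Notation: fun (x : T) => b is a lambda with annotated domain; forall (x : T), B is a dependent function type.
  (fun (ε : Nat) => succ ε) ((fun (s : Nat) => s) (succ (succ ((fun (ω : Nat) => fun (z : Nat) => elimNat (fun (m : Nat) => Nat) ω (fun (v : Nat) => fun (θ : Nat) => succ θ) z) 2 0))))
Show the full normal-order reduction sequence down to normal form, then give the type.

reduction (normal order):
  (fun (ε : Nat) => succ ε) ((fun (s : Nat) => s) (succ (succ ((fun (ω : Nat) => fun (z : Nat) => elimNat (fun (m : Nat) => Nat) ω (fun (v : Nat) => fun (θ : Nat) => succ θ) z) 2 0))))
  ~> succ ((fun (ε : Nat) => ε) (succ (succ ((fun (s : Nat) => fun (ω : Nat) => elimNat (fun (z : Nat) => Nat) s (fun (m : Nat) => fun (v : Nat) => succ v) ω) 2 0))))
  ~> succ (succ (succ ((fun (ε : Nat) => fun (s : Nat) => elimNat (fun (ω : Nat) => Nat) ε (fun (z : Nat) => fun (m : Nat) => succ m) s) 2 0)))
  ~> succ (succ (succ ((fun (ε : Nat) => elimNat (fun (s : Nat) => Nat) 2 (fun (ω : Nat) => fun (z : Nat) => succ z) ε) 0)))
  ~> succ (succ (succ (elimNat (fun (ε : Nat) => Nat) 2 (fun (s : Nat) => fun (ω : Nat) => succ ω) 0)))
  ~> 5
the term's type:
  Nat


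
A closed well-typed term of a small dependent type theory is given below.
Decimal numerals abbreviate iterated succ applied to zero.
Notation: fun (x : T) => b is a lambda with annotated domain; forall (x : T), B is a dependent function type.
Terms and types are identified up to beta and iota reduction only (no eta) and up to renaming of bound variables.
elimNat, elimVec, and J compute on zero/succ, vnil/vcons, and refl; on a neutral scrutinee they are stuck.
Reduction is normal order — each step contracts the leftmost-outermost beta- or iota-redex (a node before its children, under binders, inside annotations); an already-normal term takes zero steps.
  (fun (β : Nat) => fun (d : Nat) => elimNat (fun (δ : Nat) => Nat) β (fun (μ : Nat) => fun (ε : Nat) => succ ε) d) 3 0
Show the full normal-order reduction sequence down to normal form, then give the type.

reduction (normal order):
  (fun (β : Nat) => fun (d : Nat) => elimNat (fun (δ : Nat) => Nat) β (fun (μ : Nat) => fun (ε : Nat) => succ ε) d) 3 0
  ~> (fun (β : Nat) => elimNat (fun (d : Nat) => Nat) 3 (fun (δ : Nat) => fun (μ : Nat) => succ μ) β) 0
  ~> elimNat (fun (β : Nat) => Nat) 3 (fun (d : Nat) => fun (δ : Nat) => succ δ) 0
  ~> 3
inferred type:
  Nat


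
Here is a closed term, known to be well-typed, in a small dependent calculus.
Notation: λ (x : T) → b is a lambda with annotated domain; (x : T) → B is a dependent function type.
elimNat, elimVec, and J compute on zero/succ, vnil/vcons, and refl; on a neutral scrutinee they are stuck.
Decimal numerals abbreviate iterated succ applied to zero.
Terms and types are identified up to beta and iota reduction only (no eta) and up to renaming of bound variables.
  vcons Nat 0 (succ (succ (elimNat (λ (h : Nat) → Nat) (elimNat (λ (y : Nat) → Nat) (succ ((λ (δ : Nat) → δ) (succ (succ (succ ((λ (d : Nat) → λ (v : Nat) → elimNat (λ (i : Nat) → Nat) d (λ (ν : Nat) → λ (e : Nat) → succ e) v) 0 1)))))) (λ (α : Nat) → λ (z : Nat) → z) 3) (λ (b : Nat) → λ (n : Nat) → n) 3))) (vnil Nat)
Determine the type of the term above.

type:
  Vec Nat 1


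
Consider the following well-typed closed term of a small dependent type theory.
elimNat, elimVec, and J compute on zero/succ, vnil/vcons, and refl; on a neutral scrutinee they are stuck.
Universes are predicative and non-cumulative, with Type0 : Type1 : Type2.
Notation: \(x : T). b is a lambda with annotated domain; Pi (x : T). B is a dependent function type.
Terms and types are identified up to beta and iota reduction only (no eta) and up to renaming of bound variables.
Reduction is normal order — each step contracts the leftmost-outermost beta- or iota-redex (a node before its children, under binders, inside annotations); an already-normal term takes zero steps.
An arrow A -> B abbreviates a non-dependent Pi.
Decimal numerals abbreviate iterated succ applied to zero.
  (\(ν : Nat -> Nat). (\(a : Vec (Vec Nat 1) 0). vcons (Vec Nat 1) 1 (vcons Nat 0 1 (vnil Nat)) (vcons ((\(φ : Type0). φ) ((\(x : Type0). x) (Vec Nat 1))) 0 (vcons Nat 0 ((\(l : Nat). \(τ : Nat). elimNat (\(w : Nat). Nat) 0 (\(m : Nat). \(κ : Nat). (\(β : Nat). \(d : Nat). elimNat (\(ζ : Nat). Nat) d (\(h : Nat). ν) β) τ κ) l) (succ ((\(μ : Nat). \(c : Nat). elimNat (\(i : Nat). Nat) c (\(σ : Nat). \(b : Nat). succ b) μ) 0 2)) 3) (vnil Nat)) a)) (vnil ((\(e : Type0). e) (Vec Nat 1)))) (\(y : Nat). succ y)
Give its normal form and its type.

resulting normal form:
  vcons (Vec Nat 1) 1 (vcons Nat 0 1 (vnil Nat)) (vcons (Vec Nat 1) 0 (vcons Nat 0 9 (vnil Nat)) (vnil (Vec Nat 1)))
the term's type:
  Vec (Vec Nat 1) 2


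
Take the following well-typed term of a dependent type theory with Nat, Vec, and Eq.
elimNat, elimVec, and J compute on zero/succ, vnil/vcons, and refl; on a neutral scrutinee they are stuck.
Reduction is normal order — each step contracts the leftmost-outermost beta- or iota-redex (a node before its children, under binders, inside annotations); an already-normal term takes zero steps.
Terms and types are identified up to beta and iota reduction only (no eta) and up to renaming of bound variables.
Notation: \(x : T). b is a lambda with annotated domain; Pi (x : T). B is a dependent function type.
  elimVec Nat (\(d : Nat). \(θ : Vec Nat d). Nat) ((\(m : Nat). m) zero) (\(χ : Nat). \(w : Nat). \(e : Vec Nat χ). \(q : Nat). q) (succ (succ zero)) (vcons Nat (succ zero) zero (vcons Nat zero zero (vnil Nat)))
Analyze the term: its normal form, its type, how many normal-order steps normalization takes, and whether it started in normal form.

normal form:
  zero
the term's type:
  Nat
normal-order step count: 12
already normal: no
first contracted redex: an elimVec iota-redex


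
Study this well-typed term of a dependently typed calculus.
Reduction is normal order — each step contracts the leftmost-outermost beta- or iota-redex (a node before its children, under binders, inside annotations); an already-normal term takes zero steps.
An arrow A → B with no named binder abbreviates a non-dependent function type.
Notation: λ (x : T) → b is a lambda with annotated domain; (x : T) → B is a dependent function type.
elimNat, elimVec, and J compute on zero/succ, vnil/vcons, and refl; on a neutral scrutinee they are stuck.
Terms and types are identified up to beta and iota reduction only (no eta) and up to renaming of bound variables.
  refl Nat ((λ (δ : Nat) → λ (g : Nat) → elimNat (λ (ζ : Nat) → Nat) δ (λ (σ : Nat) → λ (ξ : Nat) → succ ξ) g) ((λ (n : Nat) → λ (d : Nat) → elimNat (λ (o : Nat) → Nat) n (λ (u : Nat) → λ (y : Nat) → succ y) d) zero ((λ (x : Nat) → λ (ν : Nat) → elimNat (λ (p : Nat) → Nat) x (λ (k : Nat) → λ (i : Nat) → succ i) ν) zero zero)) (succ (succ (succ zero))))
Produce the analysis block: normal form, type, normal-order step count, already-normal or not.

reduced normal form:
  refl Nat (succ (succ (succ zero)))
inferred type:
  Eq Nat (succ (succ (succ zero))) (succ (succ (succ zero)))
steps to reach normal form (normal order): 18
already normal: no
first contracted redex: a beta-redex


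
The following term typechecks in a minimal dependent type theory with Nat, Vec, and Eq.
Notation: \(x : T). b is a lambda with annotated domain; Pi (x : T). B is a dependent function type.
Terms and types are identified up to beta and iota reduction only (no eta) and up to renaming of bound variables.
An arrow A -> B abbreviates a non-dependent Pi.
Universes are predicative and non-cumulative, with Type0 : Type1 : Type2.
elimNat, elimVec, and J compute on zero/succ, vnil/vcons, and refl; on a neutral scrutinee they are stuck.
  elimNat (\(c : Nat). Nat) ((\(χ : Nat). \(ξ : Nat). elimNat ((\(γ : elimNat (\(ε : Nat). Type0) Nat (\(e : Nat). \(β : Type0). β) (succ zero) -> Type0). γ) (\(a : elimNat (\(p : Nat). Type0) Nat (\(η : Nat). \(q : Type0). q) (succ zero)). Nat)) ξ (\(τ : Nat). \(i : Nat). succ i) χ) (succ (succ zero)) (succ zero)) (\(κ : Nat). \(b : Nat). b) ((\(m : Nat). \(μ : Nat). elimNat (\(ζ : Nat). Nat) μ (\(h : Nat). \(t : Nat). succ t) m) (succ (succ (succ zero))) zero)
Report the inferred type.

the term's type:
  Nat


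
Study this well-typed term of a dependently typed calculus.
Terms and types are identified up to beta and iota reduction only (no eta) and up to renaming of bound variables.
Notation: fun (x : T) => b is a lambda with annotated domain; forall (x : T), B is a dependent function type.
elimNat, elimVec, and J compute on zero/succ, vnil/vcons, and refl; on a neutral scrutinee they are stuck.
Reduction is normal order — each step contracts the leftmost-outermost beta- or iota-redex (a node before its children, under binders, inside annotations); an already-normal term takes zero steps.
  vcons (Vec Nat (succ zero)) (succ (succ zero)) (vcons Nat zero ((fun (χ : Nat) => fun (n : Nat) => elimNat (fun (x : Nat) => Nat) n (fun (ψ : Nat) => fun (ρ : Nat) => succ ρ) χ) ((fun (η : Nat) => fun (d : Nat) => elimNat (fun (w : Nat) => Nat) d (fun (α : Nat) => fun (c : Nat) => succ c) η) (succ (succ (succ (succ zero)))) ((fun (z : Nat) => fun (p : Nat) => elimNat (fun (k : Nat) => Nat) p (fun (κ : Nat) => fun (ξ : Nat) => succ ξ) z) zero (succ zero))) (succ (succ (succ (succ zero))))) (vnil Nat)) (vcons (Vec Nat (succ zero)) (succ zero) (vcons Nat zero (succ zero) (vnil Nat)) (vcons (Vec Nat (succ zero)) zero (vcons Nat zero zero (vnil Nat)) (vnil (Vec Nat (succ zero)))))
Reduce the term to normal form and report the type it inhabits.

normal form:
  vcons (Vec Nat (succ zero)) (succ (succ zero)) (vcons Nat zero (succ (succ (succ (succ (succ (succ (succ (succ (succ zero))))))))) (vnil Nat)) (vcons (Vec Nat (succ zero)) (succ zero) (vcons Nat zero (succ zero) (vnil Nat)) (vcons (Vec Nat (succ zero)) zero (vcons Nat zero zero (vnil Nat)) (vnil (Vec Nat (succ zero)))))
type:
  Vec (Vec Nat (succ zero)) (succ (succ (succ zero)))


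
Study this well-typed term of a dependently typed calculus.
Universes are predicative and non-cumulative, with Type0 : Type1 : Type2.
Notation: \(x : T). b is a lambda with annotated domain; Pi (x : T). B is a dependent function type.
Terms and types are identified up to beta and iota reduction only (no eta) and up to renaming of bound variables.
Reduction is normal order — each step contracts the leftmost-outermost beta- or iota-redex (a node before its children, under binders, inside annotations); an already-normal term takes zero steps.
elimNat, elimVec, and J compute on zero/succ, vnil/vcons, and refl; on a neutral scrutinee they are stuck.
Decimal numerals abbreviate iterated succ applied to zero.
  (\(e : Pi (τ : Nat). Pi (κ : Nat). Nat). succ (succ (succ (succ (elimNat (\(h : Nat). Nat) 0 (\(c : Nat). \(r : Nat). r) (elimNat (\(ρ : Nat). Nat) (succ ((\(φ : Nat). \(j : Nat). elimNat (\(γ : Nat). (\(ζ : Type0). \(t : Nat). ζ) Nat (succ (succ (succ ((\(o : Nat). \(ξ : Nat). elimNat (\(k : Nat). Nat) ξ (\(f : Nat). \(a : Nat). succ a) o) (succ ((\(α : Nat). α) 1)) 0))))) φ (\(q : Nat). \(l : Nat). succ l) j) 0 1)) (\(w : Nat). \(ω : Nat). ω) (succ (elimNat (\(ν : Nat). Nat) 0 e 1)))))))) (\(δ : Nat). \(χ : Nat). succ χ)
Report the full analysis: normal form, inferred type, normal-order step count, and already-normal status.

normal form:
  4
inferred type:
  Nat
reduction steps (normal order): 25
already normal: no
first contracted redex: a beta-redex


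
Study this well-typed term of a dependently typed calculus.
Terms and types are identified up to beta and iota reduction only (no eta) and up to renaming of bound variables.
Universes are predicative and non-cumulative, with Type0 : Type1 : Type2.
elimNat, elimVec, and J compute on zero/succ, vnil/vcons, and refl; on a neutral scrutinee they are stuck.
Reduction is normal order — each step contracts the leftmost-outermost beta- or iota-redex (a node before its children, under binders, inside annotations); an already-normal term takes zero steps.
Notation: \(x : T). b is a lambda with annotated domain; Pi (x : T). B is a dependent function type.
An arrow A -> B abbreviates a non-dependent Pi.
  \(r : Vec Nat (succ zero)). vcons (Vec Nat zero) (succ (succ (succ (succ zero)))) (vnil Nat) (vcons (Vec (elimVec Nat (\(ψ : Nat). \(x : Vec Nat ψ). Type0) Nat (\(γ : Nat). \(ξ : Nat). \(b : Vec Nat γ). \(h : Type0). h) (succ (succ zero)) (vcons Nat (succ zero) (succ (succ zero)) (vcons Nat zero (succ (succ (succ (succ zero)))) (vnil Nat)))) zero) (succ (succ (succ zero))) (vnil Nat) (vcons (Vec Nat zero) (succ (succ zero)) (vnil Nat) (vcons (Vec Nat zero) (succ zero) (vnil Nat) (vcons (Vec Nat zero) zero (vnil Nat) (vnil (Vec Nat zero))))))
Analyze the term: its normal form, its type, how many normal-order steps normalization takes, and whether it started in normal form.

normal form:
  \(r : Vec Nat (succ zero)). vcons (Vec Nat zero) (succ (succ (succ (succ zero)))) (vnil Nat) (vcons (Vec Nat zero) (succ (succ (succ zero))) (vnil Nat) (vcons (Vec Nat zero) (succ (succ zero)) (vnil Nat) (vcons (Vec Nat zero) (succ zero) (vnil Nat) (vcons (Vec Nat zero) zero (vnil Nat) (vnil (Vec Nat zero))))))
the term's type:
  Vec Nat (succ zero) -> Vec (Vec Nat zero) (succ (succ (succ (succ (succ zero)))))
normal-order step count: 11
started in normal form: no
first contracted redex: an elimVec iota-redex


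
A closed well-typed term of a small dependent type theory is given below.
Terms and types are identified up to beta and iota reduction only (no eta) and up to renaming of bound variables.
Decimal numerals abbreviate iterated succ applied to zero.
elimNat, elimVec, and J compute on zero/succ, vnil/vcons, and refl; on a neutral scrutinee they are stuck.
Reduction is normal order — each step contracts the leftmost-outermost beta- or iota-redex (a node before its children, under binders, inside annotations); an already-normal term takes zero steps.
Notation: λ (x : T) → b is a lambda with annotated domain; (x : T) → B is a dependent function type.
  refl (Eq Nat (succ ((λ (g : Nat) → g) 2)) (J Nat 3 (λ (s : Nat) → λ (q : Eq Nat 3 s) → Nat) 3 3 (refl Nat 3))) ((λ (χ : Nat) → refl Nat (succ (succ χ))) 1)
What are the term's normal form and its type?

normal form:
  refl (Eq Nat 3 3) (refl Nat 3)
the term's type:
  Eq (Eq Nat 3 3) (refl Nat 3) (refl Nat 3)
observation: normalization takes exactly 3 steps under the normal-order strategy.


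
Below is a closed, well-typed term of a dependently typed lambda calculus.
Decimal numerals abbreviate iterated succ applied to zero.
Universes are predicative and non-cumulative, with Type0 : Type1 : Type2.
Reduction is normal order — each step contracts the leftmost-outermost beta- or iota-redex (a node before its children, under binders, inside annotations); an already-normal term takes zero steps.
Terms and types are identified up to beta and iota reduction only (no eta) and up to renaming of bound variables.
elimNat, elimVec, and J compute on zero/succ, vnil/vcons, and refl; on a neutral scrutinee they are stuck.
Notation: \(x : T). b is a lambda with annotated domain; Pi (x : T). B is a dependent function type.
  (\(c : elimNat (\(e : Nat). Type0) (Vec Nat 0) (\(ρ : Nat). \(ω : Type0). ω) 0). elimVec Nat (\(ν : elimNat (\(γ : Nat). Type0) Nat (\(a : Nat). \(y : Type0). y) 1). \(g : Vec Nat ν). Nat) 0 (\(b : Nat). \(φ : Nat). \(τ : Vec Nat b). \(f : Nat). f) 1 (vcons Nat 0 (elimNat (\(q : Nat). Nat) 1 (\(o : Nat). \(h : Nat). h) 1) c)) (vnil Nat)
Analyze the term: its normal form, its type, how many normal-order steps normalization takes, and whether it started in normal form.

reduced normal form:
  0
the term's type:
  Nat
reduction steps (normal order): 7
already normal: no
first contracted redex: a beta-redex


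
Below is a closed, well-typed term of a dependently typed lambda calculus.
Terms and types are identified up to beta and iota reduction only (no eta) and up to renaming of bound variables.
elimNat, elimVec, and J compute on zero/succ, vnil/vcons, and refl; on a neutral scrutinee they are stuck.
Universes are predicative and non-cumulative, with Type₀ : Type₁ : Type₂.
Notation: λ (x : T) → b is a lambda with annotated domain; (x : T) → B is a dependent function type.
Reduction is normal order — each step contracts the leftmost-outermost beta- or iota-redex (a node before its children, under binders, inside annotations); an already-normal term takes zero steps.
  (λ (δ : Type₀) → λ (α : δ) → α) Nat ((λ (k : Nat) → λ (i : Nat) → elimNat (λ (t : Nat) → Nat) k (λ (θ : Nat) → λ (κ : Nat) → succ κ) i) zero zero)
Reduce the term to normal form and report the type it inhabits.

normal form:
  zero
the term's type:
  Nat
observation: the first redex contracted is a beta-redex; the normal form is reached in 5 normal-order steps.


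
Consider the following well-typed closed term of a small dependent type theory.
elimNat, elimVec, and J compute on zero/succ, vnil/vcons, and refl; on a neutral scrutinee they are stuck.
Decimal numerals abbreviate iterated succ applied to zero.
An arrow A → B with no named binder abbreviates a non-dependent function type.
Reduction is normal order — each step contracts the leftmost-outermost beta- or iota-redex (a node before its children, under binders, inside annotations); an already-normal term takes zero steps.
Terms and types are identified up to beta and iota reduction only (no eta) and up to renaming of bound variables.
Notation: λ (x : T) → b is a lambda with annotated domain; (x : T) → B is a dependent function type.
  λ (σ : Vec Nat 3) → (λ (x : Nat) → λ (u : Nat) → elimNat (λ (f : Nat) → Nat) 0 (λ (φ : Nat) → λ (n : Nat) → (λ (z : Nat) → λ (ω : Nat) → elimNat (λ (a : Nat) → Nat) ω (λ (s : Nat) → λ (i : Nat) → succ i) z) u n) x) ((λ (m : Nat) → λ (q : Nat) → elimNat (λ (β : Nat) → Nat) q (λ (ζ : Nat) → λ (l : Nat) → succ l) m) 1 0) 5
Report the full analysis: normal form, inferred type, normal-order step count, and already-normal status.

reduced normal form:
  λ (σ : Vec Nat 3) → 5
type:
  Vec Nat 3 → Nat
steps to reach normal form (normal order): 30
already normal: no
first contracted redex: a beta-redex


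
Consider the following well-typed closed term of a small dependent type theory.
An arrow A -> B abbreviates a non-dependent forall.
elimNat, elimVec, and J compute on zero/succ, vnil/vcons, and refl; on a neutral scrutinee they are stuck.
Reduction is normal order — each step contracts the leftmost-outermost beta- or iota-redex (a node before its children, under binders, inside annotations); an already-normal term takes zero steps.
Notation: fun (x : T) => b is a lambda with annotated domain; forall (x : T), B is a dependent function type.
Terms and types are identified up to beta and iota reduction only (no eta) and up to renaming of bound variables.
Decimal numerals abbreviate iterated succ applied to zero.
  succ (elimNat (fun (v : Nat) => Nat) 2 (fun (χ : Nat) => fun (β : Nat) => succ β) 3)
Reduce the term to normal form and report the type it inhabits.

resulting normal form:
  6
inferred type:
  Nat
observation: 10 normal-order steps separate the term from its normal form.
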